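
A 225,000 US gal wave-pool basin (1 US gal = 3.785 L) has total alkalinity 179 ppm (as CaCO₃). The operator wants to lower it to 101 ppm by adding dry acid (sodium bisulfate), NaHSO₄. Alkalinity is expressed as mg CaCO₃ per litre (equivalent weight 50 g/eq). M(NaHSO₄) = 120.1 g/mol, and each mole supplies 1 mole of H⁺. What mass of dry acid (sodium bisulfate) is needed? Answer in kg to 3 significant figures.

Volume: 225,000 US gal × 3.785 L/gal = 851,625 L.
Alkalinity to neutralize: (179 − 101) = 78 mg/L as CaCO₃ × 851,625 L = 66,430 g as CaCO₃.
Equivalents of H⁺ required: 66,430 ÷ 50 g/eq = 1329 eq = 1329 mol NaHSO₄.
Mass of NaHSO₄: 1329 × 120.1 = 159,600 g.

160 kg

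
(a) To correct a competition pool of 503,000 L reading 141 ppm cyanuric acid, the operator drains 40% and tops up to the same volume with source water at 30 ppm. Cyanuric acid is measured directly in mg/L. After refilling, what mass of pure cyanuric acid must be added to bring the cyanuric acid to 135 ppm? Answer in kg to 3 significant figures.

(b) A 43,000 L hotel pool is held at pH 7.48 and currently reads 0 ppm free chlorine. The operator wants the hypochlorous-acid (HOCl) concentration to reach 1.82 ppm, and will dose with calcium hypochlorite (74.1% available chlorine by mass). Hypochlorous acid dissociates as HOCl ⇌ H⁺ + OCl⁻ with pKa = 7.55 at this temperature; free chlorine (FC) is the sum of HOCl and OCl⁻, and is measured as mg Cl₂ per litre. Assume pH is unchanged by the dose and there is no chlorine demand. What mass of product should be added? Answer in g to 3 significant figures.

(a) After draining 40% and refilling: 141 × 0.60 + 30 × 0.40 = 96.6 ppm.
(a) Deficit to target: 135 − 96.6 = 38.4 mg/L.
(a) Mass: 38.4 mg/L × 503,000 L = 19,320 g cyanuric acid.

(b) [OCl⁻]/[HOCl] = 10^(pH − pKa) = 10^(7.48 − 7.55) = 0.8511; fraction as HOCl = 1/(1 + 0.8511) = 0.5402.
(b) Free chlorine required for 1.82 ppm HOCl: 1.82 / 0.5402 = 3.369 ppm.
(b) FC to add: 3.369 − 0 = 3.369 mg/L as Cl₂.
(b) Cl₂ equivalent: 3.369 mg/L × 43,000 L = 144.9 g.
(b) Product at 74.1% available Cl: 144.9 / 0.741 = 195.5 g.

(a) 19.3 kg; (b) 196 g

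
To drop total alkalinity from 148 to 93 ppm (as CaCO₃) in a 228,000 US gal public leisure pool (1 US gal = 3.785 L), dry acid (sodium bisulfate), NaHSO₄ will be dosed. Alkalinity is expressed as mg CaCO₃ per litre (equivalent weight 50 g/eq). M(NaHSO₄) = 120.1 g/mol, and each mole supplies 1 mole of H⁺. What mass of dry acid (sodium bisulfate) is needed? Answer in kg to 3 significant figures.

Volume: 228,000 US gal × 3.785 L/gal = 862,980 L.
Alkalinity to neutralize: (148 − 93) = 55 mg/L as CaCO₃ × 862,980 L = 47,460 g as CaCO₃.
Equivalents of H⁺ required: 47,460 ÷ 50 g/eq = 949.3 eq = 949.3 mol NaHSO₄.
Mass of NaHSO₄: 949.3 × 120.1 = 114,000 g.

114 kg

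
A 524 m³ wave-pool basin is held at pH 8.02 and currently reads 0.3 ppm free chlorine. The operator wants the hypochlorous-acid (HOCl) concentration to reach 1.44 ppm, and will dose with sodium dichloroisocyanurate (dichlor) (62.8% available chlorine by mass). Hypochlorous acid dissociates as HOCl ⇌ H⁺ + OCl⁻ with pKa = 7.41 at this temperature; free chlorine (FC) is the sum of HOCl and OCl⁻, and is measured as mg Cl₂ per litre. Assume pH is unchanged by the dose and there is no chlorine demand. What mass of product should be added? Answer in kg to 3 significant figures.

5.85 kg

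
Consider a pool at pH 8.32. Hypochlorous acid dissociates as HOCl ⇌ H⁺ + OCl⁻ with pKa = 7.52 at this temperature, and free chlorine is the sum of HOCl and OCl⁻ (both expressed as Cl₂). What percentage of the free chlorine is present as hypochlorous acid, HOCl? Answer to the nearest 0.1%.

13.7%

[OCl⁻]/[HOCl] = 10^(pH − pKa) = 10^(8.32 − 7.52) = 10^0.80 = 6.31.
Fraction as HOCl = 1 / (1 + 6.31) = 0.1368.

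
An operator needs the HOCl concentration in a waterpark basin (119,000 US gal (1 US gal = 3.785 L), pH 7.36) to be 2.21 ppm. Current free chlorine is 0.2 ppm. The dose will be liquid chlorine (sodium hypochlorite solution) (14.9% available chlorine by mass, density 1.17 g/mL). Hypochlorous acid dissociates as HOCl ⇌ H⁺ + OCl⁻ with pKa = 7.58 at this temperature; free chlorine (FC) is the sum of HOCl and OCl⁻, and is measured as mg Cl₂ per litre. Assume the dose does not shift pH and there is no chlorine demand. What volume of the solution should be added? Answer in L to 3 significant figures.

8.63 L

Volume: 119,000 US gal × 3.785 L/gal = 450,415 L.
[OCl⁻]/[HOCl] = 10^(pH − pKa) = 10^(7.36 − 7.58) = 0.6026; fraction as HOCl = 1/(1 + 0.6026) = 0.624.
Free chlorine required for 2.21 ppm HOCl: 2.21 / 0.624 = 3.542 ppm.
FC to add: 3.542 − 0.2 = 3.342 mg/L as Cl₂.
Cl₂ equivalent: 3.342 mg/L × 450,415 L = 1505 g.
Product at 14.9% available Cl: 1505 / 0.149 = 10,100 g.
Volume: 10,100 g ÷ 1.17 g/mL = 8634 mL.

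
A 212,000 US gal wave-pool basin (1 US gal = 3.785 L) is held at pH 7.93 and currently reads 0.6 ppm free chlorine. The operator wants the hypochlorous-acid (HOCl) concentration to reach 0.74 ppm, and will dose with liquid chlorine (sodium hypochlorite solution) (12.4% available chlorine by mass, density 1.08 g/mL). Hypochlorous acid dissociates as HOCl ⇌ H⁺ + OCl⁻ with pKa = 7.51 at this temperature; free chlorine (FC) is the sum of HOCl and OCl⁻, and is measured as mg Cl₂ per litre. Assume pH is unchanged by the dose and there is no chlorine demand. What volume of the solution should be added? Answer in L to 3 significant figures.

Volume: 212,000 US gal × 3.785 L/gal = 802,420 L.
[OCl⁻]/[HOCl] = 10^(pH − pKa) = 10^(7.93 − 7.51) = 2.63; fraction as HOCl = 1/(1 + 2.63) = 0.2755.
Free chlorine required for 0.74 ppm HOCl: 0.74 / 0.2755 = 2.686 ppm.
FC to add: 2.686 − 0.6 = 2.086 mg/L as Cl₂.
Cl₂ equivalent: 2.086 mg/L × 802,420 L = 1674 g.
Product at 12.4% available Cl: 1674 / 0.124 = 13,500 g.
Volume: 13,500 g ÷ 1.08 g/mL = 12,500 mL.

12.5 L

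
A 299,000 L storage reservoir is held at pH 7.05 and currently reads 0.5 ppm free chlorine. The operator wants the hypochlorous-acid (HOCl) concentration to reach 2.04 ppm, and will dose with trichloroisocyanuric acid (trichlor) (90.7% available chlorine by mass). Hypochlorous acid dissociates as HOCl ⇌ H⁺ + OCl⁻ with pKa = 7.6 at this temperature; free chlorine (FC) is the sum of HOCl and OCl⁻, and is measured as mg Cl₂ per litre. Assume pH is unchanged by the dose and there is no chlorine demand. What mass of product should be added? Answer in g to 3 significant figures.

697 g

[OCl⁻]/[HOCl] = 10^(pH − pKa) = 10^(7.05 − 7.6) = 0.2818; fraction as HOCl = 1/(1 + 0.2818) = 0.7801.
Free chlorine required for 2.04 ppm HOCl: 2.04 / 0.7801 = 2.615 ppm.
FC to add: 2.615 − 0.5 = 2.115 mg/L as Cl₂.
Cl₂ equivalent: 2.115 mg/L × 299,000 L = 632.4 g.
Product at 90.7% available Cl: 632.4 / 0.907 = 697.2 g.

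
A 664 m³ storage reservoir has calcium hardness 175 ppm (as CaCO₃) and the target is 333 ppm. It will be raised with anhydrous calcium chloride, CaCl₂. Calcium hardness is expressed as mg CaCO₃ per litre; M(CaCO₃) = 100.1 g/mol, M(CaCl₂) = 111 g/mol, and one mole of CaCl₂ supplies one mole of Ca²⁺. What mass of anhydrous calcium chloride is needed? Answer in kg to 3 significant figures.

116 kg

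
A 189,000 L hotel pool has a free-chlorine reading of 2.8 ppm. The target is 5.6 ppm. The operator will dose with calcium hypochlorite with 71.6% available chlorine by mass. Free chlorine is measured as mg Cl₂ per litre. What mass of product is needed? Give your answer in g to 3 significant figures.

739 g

Chlorine deficit: 5.6 − 2.8 = 2.8 ppm = 2.8 mg/L as Cl₂.
Cl₂ equivalent needed: 2.8 mg/L × 189,000 L = 529,200 mg = 529.2 g.
Product at 71.6% available chlorine: 529.2 / 0.716 = 739.1 g.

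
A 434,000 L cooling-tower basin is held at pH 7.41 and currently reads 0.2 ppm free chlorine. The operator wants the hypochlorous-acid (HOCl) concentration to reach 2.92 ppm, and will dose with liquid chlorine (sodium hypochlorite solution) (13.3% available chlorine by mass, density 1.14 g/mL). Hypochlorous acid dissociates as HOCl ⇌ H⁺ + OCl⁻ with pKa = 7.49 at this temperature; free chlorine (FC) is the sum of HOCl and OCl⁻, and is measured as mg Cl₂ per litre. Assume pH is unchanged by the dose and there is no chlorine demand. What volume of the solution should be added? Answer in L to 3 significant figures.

14.7 L

[OCl⁻]/[HOCl] = 10^(pH − pKa) = 10^(7.41 − 7.49) = 0.8318; fraction as HOCl = 1/(1 + 0.8318) = 0.5459.
Free chlorine required for 2.92 ppm HOCl: 2.92 / 0.5459 = 5.349 ppm.
FC to add: 5.349 − 0.2 = 5.149 mg/L as Cl₂.
Cl₂ equivalent: 5.149 mg/L × 434,000 L = 2235 g.
Product at 13.3% available Cl: 2235 / 0.133 = 16,800 g.
Volume: 16,800 g ÷ 1.14 g/mL = 14,740 mL.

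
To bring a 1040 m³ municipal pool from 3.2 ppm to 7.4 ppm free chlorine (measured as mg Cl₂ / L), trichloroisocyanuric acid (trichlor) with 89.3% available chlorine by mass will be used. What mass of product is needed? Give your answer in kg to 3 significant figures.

4.89 kg

Volume: 1040 m³ = 1,040,000 L.
Chlorine deficit: 7.4 − 3.2 = 4.2 ppm = 4.2 mg/L as Cl₂.
Cl₂ equivalent needed: 4.2 mg/L × 1,040,000 L = 4,368,000 mg = 4368 g.
Product at 89.3% available chlorine: 4368 / 0.893 = 4891 g.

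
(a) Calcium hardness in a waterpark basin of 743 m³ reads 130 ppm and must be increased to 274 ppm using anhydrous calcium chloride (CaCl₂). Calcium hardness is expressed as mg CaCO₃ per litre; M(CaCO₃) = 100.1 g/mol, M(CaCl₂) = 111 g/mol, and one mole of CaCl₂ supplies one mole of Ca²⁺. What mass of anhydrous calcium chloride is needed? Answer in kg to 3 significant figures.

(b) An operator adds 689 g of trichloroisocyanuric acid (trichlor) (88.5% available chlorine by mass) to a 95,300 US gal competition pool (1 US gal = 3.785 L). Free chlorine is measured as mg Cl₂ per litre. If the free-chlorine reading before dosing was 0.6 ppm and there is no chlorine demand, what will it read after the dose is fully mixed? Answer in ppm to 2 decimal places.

(a) Volume: 743 m³ = 743,000 L.
(a) Hardness to add: (274 − 130) = 144 mg/L as CaCO₃ × 743,000 L = 107,000 g as CaCO₃.
(a) Moles of Ca²⁺ (1 mol Ca²⁺ ≡ 1 mol CaCO₃): 107,000 / 100.1 g/mol = 1069 mol.
(a) Mass of CaCl₂: 1069 × 111 = 118,600 g.

(b) Volume: 95,300 US gal × 3.785 L/gal = 360,710 L.
(b) Available chlorine delivered: 689 g × 0.885 = 609.8 g as Cl₂.
(b) Concentration rise: 609.8 g / 360,710 L = 1.69 mg/L = 1.69 ppm.
(b) Final FC: 0.6 + 1.69 = 2.29 ppm.

(a) 119 kg; (b) 2.29 ppm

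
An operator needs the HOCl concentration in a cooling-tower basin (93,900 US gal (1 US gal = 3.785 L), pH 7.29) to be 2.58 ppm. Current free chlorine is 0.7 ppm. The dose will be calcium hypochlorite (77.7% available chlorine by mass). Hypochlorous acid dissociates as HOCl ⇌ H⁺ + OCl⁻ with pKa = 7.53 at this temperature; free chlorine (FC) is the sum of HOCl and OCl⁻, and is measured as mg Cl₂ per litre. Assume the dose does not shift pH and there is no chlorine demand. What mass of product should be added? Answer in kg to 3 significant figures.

Volume: 93,900 US gal × 3.785 L/gal = 355,412 L.
[OCl⁻]/[HOCl] = 10^(pH − pKa) = 10^(7.29 − 7.53) = 0.5754; fraction as HOCl = 1/(1 + 0.5754) = 0.6347.
Free chlorine required for 2.58 ppm HOCl: 2.58 / 0.6347 = 4.065 ppm.
FC to add: 4.065 − 0.7 = 3.365 mg/L as Cl₂.
Cl₂ equivalent: 3.365 mg/L × 355,412 L = 1196 g.
Product at 77.7% available Cl: 1196 / 0.777 = 1539 g.

1.54 kg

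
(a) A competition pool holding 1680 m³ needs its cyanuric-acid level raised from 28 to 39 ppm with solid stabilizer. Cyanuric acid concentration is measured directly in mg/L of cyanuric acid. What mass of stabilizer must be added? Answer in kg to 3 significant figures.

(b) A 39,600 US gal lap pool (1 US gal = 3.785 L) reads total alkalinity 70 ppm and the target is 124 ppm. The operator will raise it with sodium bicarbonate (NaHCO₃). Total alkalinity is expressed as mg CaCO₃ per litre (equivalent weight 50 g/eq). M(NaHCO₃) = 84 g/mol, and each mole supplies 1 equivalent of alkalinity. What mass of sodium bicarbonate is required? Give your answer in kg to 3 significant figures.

(a) 18.5 kg; (b) 13.6 kg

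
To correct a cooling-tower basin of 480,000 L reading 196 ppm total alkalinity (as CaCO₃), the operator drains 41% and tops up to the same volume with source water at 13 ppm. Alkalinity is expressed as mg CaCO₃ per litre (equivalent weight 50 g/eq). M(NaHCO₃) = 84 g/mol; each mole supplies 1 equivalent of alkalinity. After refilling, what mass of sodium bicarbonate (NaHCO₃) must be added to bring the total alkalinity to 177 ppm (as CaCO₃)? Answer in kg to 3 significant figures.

45.2 kg

After draining 41% and refilling: 196 × 0.59 + 13 × 0.41 = 120.97 ppm.
Deficit to target: 177 − 120.97 = 56.03 mg/L.
As CaCO₃: 56.03 mg/L × 480,000 L = 26,890 g; ÷ 50 g/eq ÷ 1 = 537.9 mol NaHCO₃.
Mass: 537.9 × 84 = 45,180 g.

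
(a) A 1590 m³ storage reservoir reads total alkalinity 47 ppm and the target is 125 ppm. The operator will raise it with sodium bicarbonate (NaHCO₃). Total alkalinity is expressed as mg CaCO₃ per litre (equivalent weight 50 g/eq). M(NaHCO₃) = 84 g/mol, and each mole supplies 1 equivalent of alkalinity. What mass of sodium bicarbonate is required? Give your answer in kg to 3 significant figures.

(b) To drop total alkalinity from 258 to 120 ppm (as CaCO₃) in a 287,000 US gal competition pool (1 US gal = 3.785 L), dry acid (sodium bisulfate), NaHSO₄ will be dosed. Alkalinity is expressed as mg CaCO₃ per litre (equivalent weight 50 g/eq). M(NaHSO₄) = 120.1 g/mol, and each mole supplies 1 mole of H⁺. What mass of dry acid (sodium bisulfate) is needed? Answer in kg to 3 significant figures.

(a) 208 kg; (b) 360 kg

(a) Volume: 1590 m³ = 1,590,000 L.
(a) Alkalinity to add: (125 − 47) = 78 mg/L as CaCO₃ × 1,590,000 L = 124,000 g as CaCO₃.
(a) Equivalents: 124,000 g ÷ 50 g/eq = 2480 eq.
(a) NaHCO₃ supplies 1 eq per mole → 2480 mol.
(a) Mass: 2480 mol × 84 g/mol = 208,400 g.

(b) Volume: 287,000 US gal × 3.785 L/gal = 1,086,295 L.
(b) Alkalinity to neutralize: (258 − 120) = 138 mg/L as CaCO₃ × 1,086,295 L = 149,900 g as CaCO₃.
(b) Equivalents of H⁺ required: 149,900 ÷ 50 g/eq = 2998 eq = 2998 mol NaHSO₄.
(b) Mass of NaHSO₄: 2998 × 120.1 = 360,100 g.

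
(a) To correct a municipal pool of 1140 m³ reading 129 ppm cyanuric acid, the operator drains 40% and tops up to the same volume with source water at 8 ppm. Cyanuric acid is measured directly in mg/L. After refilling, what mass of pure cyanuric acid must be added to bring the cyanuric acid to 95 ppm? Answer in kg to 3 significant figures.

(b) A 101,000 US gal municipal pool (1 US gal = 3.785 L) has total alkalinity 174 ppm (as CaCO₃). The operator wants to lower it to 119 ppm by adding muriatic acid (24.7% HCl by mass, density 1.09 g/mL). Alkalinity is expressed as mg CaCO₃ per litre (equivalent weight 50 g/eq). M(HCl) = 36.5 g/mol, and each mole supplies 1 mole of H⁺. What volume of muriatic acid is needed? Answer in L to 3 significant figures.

(a) 16.4 kg; (b) 57.0 L

(a) Volume: 1140 m³ = 1,140,000 L.
(a) After draining 40% and refilling: 129 × 0.60 + 8 × 0.40 = 80.6 ppm.
(a) Deficit to target: 95 − 80.6 = 14.4 mg/L.
(a) Mass: 14.4 mg/L × 1,140,000 L = 16,420 g cyanuric acid.

(b) Volume: 101,000 US gal × 3.785 L/gal = 382,285 L.
(b) Alkalinity to neutralize: (174 − 119) = 55 mg/L as CaCO₃ × 382,285 L = 21,030 g as CaCO₃.
(b) Equivalents of H⁺ required: 21,030 ÷ 50 g/eq = 420.5 eq = 420.5 mol HCl.
(b) Mass of HCl: 420.5 × 36.5 = 15,350 g.
(b) Mass of 24.7% solution: 15,350 / 0.247 = 62,140 g.
(b) Volume: 62,140 g ÷ 1.09 g/mL = 57,010 mL.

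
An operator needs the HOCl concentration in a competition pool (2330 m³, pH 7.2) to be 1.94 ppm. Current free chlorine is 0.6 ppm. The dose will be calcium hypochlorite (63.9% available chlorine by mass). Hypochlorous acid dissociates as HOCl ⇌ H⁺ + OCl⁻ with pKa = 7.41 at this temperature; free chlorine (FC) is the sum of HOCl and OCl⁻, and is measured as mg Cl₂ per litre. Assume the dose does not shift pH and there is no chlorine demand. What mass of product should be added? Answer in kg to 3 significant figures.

9.25 kg

Volume: 2330 m³ = 2,330,000 L.
[OCl⁻]/[HOCl] = 10^(pH − pKa) = 10^(7.2 − 7.41) = 0.6166; fraction as HOCl = 1/(1 + 0.6166) = 0.6186.
Free chlorine required for 1.94 ppm HOCl: 1.94 / 0.6186 = 3.136 ppm.
FC to add: 3.136 − 0.6 = 2.536 mg/L as Cl₂.
Cl₂ equivalent: 2.536 mg/L × 2,330,000 L = 5909 g.
Product at 63.9% available Cl: 5909 / 0.639 = 9248 g.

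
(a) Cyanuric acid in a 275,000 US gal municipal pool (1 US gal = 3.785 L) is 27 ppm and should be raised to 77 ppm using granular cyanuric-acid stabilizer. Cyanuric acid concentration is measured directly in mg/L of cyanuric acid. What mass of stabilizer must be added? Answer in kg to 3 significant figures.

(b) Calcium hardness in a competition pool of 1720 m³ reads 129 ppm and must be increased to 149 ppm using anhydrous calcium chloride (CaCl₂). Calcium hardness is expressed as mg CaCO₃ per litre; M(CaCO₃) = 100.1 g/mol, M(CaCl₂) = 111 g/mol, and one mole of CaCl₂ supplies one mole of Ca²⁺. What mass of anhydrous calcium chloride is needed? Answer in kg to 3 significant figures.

(a) 52.0 kg; (b) 38.1 kg

(a) Volume: 275,000 US gal × 3.785 L/gal = 1,040,875 L.
(a) CYA to add: (77 − 27) = 50 mg/L × 1,040,875 L = 52,040 g cyanuric acid.

(b) Volume: 1720 m³ = 1,720,000 L.
(b) Hardness to add: (149 − 129) = 20 mg/L as CaCO₃ × 1,720,000 L = 34,400 g as CaCO₃.
(b) Moles of Ca²⁺ (1 mol Ca²⁺ ≡ 1 mol CaCO₃): 34,400 / 100.1 g/mol = 343.7 mol.
(b) Mass of CaCl₂: 343.7 × 111 = 38,150 g.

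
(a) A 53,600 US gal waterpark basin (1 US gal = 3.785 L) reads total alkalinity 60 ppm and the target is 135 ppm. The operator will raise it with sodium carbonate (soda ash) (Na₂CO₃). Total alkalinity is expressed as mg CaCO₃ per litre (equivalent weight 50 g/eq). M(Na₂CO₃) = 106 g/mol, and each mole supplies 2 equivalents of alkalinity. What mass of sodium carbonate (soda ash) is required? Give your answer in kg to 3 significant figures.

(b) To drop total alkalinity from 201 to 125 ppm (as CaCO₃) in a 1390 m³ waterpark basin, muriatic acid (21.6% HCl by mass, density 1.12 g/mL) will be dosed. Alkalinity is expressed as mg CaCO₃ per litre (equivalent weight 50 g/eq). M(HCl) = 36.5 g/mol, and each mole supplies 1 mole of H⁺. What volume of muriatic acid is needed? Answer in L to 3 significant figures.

(a) 16.1 kg; (b) 319 L

(a) Volume: 53,600 US gal × 3.785 L/gal = 202,876 L.
(a) Alkalinity to add: (135 − 60) = 75 mg/L as CaCO₃ × 202,876 L = 15,220 g as CaCO₃.
(a) Equivalents: 15,220 g ÷ 50 g/eq = 304.3 eq.
(a) Each mole of Na₂CO₃ supplies 2 eq, so 304.3 / 2 = 152.2 mol.
(a) Mass: 152.2 mol × 106 g/mol = 16,130 g.

(b) Volume: 1390 m³ = 1,390,000 L.
(b) Alkalinity to neutralize: (201 − 125) = 76 mg/L as CaCO₃ × 1,390,000 L = 105,600 g as CaCO₃.
(b) Equivalents of H⁺ required: 105,600 ÷ 50 g/eq = 2113 eq = 2113 mol HCl.
(b) Mass of HCl: 2113 × 36.5 = 77,120 g.
(b) Mass of 21.6% solution: 77,120 / 0.216 = 357,000 g.
(b) Volume: 357,000 g ÷ 1.12 g/mL = 318,800 mL.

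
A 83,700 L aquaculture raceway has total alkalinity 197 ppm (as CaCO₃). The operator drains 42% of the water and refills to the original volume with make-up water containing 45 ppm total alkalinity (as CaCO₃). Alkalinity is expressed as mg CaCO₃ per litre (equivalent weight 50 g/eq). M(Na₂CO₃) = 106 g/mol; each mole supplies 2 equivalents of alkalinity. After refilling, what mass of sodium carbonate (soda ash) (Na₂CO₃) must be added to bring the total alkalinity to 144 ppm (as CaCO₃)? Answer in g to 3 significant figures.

962 g

After draining 42% and refilling: 197 × 0.58 + 45 × 0.42 = 133.16 ppm.
Deficit to target: 144 − 133.16 = 10.84 mg/L.
As CaCO₃: 10.84 mg/L × 83,700 L = 907.3 g; ÷ 50 g/eq ÷ 2 = 9.073 mol Na₂CO₃.
Mass: 9.073 × 106 = 961.7 g.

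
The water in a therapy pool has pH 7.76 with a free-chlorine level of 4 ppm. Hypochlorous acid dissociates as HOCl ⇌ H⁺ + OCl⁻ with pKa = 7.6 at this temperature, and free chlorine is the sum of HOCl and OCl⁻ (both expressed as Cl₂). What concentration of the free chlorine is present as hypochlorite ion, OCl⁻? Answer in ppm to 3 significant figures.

2.36 ppm

[OCl⁻]/[HOCl] = 10^(pH − pKa) = 10^(7.76 − 7.6) = 10^0.16 = 1.445.
Fraction as HOCl = 1 / (1 + 1.445) = 0.4089.
OCl⁻ = (1 − 0.4089) × 4 ppm = 2.364 ppm.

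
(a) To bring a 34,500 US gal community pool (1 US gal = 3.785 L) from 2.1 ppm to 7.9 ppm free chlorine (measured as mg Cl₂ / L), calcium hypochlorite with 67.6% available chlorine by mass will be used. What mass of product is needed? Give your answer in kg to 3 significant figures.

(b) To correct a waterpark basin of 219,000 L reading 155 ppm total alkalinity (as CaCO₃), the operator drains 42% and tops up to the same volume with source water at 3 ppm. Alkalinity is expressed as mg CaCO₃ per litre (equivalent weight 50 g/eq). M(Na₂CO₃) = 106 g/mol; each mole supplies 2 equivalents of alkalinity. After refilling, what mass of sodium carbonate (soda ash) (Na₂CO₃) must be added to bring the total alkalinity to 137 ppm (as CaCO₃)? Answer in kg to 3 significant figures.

(a) 1.12 kg; (b) 10.6 kg

(a) Volume: 34,500 US gal × 3.785 L/gal = 130,582 L.
(a) Chlorine deficit: 7.9 − 2.1 = 5.8 ppm = 5.8 mg/L as Cl₂.
(a) Cl₂ equivalent needed: 5.8 mg/L × 130,582 L = 757,400 mg = 757.4 g.
(a) Product at 67.6% available chlorine: 757.4 / 0.676 = 1120 g.

(b) After draining 42% and refilling: 155 × 0.58 + 3 × 0.42 = 91.16 ppm.
(b) Deficit to target: 137 − 91.16 = 45.84 mg/L.
(b) As CaCO₃: 45.84 mg/L × 219,000 L = 10,040 g; ÷ 50 g/eq ÷ 2 = 100.4 mol Na₂CO₃.
(b) Mass: 100.4 × 106 = 10,640 g.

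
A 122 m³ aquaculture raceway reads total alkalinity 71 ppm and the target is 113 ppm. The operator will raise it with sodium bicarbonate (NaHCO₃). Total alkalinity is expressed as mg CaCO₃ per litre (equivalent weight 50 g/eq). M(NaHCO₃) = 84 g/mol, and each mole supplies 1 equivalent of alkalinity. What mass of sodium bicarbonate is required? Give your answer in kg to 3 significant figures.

Volume: 122 m³ = 122,000 L.
Alkalinity to add: (113 − 71) = 42 mg/L as CaCO₃ × 122,000 L = 5124 g as CaCO₃.
Equivalents: 5124 g ÷ 50 g/eq = 102.5 eq.
NaHCO₃ supplies 1 eq per mole → 102.5 mol.
Mass: 102.5 mol × 84 g/mol = 8608 g.

8.61 kg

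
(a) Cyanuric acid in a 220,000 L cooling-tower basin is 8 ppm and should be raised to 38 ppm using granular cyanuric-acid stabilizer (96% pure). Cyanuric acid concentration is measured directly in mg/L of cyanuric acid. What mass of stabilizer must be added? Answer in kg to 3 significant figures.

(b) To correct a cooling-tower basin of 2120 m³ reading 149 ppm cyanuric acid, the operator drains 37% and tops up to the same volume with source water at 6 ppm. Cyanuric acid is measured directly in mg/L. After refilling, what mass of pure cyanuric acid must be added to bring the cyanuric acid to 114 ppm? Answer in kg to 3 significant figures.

(a) 6.88 kg; (b) 38.0 kg

(a) CYA to add: (38 − 8) = 30 mg/L × 220,000 L = 6600 g cyanuric acid.
(a) At 96% purity: 6600 / 0.96 = 6875 g product.

(b) Volume: 2120 m³ = 2,120,000 L.
(b) After draining 37% and refilling: 149 × 0.63 + 6 × 0.37 = 96.09 ppm.
(b) Deficit to target: 114 − 96.09 = 17.91 mg/L.
(b) Mass: 17.91 mg/L × 2,120,000 L = 37,970 g cyanuric acid.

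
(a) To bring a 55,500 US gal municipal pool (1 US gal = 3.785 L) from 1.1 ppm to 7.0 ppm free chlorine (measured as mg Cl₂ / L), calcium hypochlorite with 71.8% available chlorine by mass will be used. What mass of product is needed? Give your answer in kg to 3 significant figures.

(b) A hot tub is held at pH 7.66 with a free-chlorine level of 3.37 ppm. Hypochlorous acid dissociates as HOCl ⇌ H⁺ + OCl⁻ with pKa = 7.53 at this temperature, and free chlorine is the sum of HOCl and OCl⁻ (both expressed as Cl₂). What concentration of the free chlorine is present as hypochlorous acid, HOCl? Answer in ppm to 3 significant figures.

(a) 1.73 kg; (b) 1.43 ppm

(a) Volume: 55,500 US gal × 3.785 L/gal = 210,068 L.
(a) Chlorine deficit: 7.0 − 1.1 = 5.9 ppm = 5.9 mg/L as Cl₂.
(a) Cl₂ equivalent needed: 5.9 mg/L × 210,068 L = 1,239,000 mg = 1239 g.
(a) Product at 71.8% available chlorine: 1239 / 0.718 = 1726 g.

(b) [OCl⁻]/[HOCl] = 10^(pH − pKa) = 10^(7.66 − 7.53) = 10^0.13 = 1.349.
(b) Fraction as HOCl = 1 / (1 + 1.349) = 0.4257.
(b) HOCl = 0.4257 × 3.37 ppm = 1.435 ppm.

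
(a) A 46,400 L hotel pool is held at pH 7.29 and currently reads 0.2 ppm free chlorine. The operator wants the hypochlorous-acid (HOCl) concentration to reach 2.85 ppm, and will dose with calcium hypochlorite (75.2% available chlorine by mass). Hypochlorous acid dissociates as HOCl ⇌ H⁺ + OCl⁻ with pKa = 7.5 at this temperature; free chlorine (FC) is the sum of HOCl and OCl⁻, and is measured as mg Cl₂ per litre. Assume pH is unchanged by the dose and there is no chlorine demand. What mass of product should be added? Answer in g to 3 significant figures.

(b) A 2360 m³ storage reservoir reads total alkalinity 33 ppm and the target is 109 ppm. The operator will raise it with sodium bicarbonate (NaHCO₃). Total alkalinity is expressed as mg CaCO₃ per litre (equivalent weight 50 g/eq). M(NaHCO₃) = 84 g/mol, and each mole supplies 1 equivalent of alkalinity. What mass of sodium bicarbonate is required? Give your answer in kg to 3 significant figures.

(a) 272 g; (b) 301 kg

(a) [OCl⁻]/[HOCl] = 10^(pH − pKa) = 10^(7.29 − 7.5) = 0.6166; fraction as HOCl = 1/(1 + 0.6166) = 0.6186.
(a) Free chlorine required for 2.85 ppm HOCl: 2.85 / 0.6186 = 4.607 ppm.
(a) FC to add: 4.607 − 0.2 = 4.407 mg/L as Cl₂.
(a) Cl₂ equivalent: 4.407 mg/L × 46,400 L = 204.5 g.
(a) Product at 75.2% available Cl: 204.5 / 0.752 = 271.9 g.

(b) Volume: 2360 m³ = 2,360,000 L.
(b) Alkalinity to add: (109 − 33) = 76 mg/L as CaCO₃ × 2,360,000 L = 179,400 g as CaCO₃.
(b) Equivalents: 179,400 g ÷ 50 g/eq = 3587 eq.
(b) NaHCO₃ supplies 1 eq per mole → 3587 mol.
(b) Mass: 3587 mol × 84 g/mol = 301,300 g.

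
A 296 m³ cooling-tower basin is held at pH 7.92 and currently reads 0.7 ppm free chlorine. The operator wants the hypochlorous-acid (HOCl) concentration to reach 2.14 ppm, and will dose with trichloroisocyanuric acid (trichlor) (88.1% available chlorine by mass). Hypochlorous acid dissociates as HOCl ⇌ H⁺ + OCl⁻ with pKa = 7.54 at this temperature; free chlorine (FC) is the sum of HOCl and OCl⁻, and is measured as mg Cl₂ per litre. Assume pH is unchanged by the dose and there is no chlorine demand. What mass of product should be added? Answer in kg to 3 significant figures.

2.21 kg

Volume: 296 m³ = 296,000 L.
[OCl⁻]/[HOCl] = 10^(pH − pKa) = 10^(7.92 − 7.54) = 2.399; fraction as HOCl = 1/(1 + 2.399) = 0.2942.
Free chlorine required for 2.14 ppm HOCl: 2.14 / 0.2942 = 7.274 ppm.
FC to add: 7.274 − 0.7 = 6.574 mg/L as Cl₂.
Cl₂ equivalent: 6.574 mg/L × 296,000 L = 1946 g.
Product at 88.1% available Cl: 1946 / 0.881 = 2209 g.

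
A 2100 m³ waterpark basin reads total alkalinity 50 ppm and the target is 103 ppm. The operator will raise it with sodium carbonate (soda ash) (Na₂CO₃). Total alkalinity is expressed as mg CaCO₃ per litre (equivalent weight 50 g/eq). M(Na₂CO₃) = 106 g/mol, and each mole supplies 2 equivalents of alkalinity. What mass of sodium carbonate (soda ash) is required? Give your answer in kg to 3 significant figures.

Volume: 2100 m³ = 2,100,000 L.
Alkalinity to add: (103 − 50) = 53 mg/L as CaCO₃ × 2,100,000 L = 111,300 g as CaCO₃.
Equivalents: 111,300 g ÷ 50 g/eq = 2226 eq.
Each mole of Na₂CO₃ supplies 2 eq, so 2226 / 2 = 1113 mol.
Mass: 1113 mol × 106 g/mol = 118,000 g.

118 kg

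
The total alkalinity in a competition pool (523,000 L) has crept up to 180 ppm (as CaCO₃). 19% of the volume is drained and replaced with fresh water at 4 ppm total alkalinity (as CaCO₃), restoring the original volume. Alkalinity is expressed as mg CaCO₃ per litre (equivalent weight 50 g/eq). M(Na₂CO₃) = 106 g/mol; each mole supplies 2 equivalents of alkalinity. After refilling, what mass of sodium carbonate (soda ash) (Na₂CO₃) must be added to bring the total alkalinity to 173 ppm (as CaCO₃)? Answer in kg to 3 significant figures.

14.7 kg

After draining 19% and refilling: 180 × 0.81 + 4 × 0.19 = 146.56 ppm.
Deficit to target: 173 − 146.56 = 26.44 mg/L.
As CaCO₃: 26.44 mg/L × 523,000 L = 13,830 g; ÷ 50 g/eq ÷ 2 = 138.3 mol Na₂CO₃.
Mass: 138.3 × 106 = 14,660 g.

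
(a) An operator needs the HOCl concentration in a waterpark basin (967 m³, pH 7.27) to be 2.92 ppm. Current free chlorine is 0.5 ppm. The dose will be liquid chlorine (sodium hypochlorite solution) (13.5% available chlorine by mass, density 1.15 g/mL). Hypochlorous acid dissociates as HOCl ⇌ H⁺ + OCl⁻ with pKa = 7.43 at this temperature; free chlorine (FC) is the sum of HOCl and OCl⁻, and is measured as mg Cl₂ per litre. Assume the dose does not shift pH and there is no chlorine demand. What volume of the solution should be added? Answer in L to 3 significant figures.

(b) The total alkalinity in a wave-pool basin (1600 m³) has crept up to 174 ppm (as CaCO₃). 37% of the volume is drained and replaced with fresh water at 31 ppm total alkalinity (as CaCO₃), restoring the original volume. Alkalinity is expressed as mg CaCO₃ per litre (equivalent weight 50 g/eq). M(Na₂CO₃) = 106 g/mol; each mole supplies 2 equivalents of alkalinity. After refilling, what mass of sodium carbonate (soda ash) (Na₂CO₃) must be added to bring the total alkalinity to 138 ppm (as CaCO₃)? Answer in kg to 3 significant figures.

(a) 27.7 L; (b) 28.7 kg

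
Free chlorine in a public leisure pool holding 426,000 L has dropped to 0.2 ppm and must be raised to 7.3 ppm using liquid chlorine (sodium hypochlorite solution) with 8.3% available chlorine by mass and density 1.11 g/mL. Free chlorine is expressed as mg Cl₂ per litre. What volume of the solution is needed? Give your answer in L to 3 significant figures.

Chlorine deficit: 7.3 − 0.2 = 7.1 ppm = 7.1 mg/L as Cl₂.
Cl₂ equivalent needed: 7.1 mg/L × 426,000 L = 3,025,000 mg = 3025 g.
Product at 8.3% available chlorine: 3025 / 0.083 = 36,440 g.
Volume at density 1.11 g/mL: 36,440 g ÷ 1.11 g/mL = 32,830 mL.

32.8 L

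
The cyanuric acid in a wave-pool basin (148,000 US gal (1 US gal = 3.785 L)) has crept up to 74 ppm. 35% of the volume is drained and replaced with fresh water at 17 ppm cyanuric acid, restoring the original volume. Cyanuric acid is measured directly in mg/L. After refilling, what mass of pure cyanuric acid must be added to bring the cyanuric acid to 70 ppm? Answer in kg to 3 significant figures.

Volume: 148,000 US gal × 3.785 L/gal = 560,180 L.
After draining 35% and refilling: 74 × 0.65 + 17 × 0.35 = 54.05 ppm.
Deficit to target: 70 − 54.05 = 15.95 mg/L.
Mass: 15.95 mg/L × 560,180 L = 8935 g cyanuric acid.

8.93 kg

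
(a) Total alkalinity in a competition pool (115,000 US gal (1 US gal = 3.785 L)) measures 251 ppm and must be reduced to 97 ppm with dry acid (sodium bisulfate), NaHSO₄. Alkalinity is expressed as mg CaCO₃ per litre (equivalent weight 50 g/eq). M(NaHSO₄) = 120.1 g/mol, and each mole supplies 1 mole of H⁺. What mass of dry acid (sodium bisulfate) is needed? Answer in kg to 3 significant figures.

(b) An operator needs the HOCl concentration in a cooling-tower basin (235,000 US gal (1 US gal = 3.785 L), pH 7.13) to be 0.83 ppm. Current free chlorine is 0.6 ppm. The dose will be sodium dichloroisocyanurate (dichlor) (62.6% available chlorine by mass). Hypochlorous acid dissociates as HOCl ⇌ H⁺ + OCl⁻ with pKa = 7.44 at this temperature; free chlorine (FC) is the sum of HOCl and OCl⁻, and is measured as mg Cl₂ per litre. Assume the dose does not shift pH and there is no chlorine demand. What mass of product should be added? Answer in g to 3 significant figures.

(a) Volume: 115,000 US gal × 3.785 L/gal = 435,275 L.
(a) Alkalinity to neutralize: (251 − 97) = 154 mg/L as CaCO₃ × 435,275 L = 67,030 g as CaCO₃.
(a) Equivalents of H⁺ required: 67,030 ÷ 50 g/eq = 1341 eq = 1341 mol NaHSO₄.
(a) Mass of NaHSO₄: 1341 × 120.1 = 161,000 g.

(b) Volume: 235,000 US gal × 3.785 L/gal = 889,475 L.
(b) [OCl⁻]/[HOCl] = 10^(pH − pKa) = 10^(7.13 − 7.44) = 0.4898; fraction as HOCl = 1/(1 + 0.4898) = 0.6712.
(b) Free chlorine required for 0.83 ppm HOCl: 0.83 / 0.6712 = 1.237 ppm.
(b) FC to add: 1.237 − 0.6 = 0.6365 mg/L as Cl₂.
(b) Cl₂ equivalent: 0.6365 mg/L × 889,475 L = 566.2 g.
(b) Product at 62.6% available Cl: 566.2 / 0.626 = 904.4 g.

(a) 161 kg; (b) 904 g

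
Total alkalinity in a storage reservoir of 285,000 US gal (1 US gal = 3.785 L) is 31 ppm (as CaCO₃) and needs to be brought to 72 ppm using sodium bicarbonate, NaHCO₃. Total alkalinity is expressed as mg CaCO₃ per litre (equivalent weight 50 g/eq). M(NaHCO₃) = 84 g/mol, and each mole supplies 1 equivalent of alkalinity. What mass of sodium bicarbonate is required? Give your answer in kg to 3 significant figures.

Volume: 285,000 US gal × 3.785 L/gal = 1,078,725 L.
Alkalinity to add: (72 − 31) = 41 mg/L as CaCO₃ × 1,078,725 L = 44,230 g as CaCO₃.
Equivalents: 44,230 g ÷ 50 g/eq = 884.6 eq.
NaHCO₃ supplies 1 eq per mole → 884.6 mol.
Mass: 884.6 mol × 84 g/mol = 74,300 g.

74.3 kg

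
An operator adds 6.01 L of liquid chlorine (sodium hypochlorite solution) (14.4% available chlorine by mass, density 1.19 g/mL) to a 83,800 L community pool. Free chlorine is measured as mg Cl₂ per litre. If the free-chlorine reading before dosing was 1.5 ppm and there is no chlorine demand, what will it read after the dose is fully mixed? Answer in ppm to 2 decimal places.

13.79 ppm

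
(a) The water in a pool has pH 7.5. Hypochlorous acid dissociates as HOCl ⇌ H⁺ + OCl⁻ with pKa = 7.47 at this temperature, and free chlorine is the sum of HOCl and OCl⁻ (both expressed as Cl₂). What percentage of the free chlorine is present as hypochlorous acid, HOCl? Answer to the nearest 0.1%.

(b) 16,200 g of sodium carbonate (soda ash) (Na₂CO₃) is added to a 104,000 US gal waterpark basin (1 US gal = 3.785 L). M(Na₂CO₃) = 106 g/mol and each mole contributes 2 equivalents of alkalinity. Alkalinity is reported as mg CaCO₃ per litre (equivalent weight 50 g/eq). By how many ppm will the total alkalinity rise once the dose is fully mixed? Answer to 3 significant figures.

(a) 48.3%; (b) 38.8 ppm

(a) [OCl⁻]/[HOCl] = 10^(pH − pKa) = 10^(7.5 − 7.47) = 10^0.03 = 1.072.
(a) Fraction as HOCl = 1 / (1 + 1.072) = 0.4827.

(b) Volume: 104,000 US gal × 3.785 L/gal = 393,640 L.
(b) Moles of Na₂CO₃: 16,200 g ÷ 106 g/mol = 152.8 mol → 305.7 eq of alkalinity.
(b) As CaCO₃: 305.7 eq × 50 g/eq = 15,280 g.
(b) Rise: 15,280 g / 393,640 L × 1000 = 38.82 mg/L.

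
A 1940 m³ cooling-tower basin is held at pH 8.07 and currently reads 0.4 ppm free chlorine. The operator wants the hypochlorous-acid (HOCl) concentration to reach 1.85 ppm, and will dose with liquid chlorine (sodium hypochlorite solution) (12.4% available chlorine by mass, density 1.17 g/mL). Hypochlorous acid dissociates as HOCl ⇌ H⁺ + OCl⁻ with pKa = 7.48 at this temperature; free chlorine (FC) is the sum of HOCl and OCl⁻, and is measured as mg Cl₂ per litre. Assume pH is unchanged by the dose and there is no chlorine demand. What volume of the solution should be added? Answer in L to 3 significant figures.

116 L

Volume: 1940 m³ = 1,940,000 L.
[OCl⁻]/[HOCl] = 10^(pH − pKa) = 10^(8.07 − 7.48) = 3.89; fraction as HOCl = 1/(1 + 3.89) = 0.2045.
Free chlorine required for 1.85 ppm HOCl: 1.85 / 0.2045 = 9.047 ppm.
FC to add: 9.047 − 0.4 = 8.647 mg/L as Cl₂.
Cl₂ equivalent: 8.647 mg/L × 1,940,000 L = 16,780 g.
Product at 12.4% available Cl: 16,780 / 0.124 = 135,300 g.
Volume: 135,300 g ÷ 1.17 g/mL = 115,600 mL.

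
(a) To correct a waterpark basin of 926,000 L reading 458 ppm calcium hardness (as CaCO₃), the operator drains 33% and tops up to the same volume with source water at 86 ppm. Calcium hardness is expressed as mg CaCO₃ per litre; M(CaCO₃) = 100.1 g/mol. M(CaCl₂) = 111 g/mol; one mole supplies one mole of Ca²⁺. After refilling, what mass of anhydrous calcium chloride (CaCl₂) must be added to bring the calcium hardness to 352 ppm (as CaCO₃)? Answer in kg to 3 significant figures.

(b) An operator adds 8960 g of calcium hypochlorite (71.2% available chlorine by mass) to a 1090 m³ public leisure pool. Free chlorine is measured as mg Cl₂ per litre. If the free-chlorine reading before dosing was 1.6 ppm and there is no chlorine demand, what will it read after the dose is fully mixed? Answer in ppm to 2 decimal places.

(a) After draining 33% and refilling: 458 × 0.67 + 86 × 0.33 = 335.24 ppm.
(a) Deficit to target: 352 − 335.24 = 16.76 mg/L.
(a) As CaCO₃: 16.76 mg/L × 926,000 L = 15,520 g; ÷ 100.1 = 155 mol Ca²⁺.
(a) Mass: 155 × 111 = 17,210 g.

(b) Volume: 1090 m³ = 1,090,000 L.
(b) Available chlorine delivered: 8960 g × 0.712 = 6380 g as Cl₂.
(b) Concentration rise: 6380 g / 1,090,000 L = 5.853 mg/L = 5.85 ppm.
(b) Final FC: 1.6 + 5.85 = 7.45 ppm.

(a) 17.2 kg; (b) 7.45 ppm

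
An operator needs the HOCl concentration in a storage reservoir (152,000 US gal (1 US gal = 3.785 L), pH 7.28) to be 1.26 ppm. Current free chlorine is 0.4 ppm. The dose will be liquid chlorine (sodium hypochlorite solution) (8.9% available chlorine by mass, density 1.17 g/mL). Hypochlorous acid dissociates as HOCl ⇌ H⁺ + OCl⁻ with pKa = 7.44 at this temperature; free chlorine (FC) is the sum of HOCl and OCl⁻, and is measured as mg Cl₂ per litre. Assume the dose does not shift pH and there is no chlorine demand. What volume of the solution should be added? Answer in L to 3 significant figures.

9.57 L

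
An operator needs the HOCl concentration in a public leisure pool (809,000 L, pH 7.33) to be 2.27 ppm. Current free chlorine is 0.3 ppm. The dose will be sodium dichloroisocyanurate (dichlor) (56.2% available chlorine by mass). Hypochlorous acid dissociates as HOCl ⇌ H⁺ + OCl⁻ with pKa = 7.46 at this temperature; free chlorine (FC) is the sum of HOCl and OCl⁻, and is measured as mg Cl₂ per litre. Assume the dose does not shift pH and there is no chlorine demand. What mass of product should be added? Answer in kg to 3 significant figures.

5.26 kg

[OCl⁻]/[HOCl] = 10^(pH − pKa) = 10^(7.33 − 7.46) = 0.7413; fraction as HOCl = 1/(1 + 0.7413) = 0.5743.
Free chlorine required for 2.27 ppm HOCl: 2.27 / 0.5743 = 3.953 ppm.
FC to add: 3.953 − 0.3 = 3.653 mg/L as Cl₂.
Cl₂ equivalent: 3.653 mg/L × 809,000 L = 2955 g.
Product at 56.2% available Cl: 2955 / 0.562 = 5258 g.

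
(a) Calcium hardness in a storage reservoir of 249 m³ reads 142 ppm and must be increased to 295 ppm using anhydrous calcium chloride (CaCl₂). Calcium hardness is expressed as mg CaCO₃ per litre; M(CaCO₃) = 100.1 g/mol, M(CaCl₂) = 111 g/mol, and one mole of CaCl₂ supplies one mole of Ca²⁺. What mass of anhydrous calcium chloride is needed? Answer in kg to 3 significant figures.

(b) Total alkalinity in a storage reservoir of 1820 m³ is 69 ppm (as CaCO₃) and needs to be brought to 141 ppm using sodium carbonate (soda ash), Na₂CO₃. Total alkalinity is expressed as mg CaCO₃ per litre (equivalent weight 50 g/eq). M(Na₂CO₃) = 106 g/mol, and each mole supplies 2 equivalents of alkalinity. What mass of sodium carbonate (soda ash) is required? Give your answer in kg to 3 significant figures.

(a) 42.2 kg; (b) 139 kg

(a) Volume: 249 m³ = 249,000 L.
(a) Hardness to add: (295 − 142) = 153 mg/L as CaCO₃ × 249,000 L = 38,100 g as CaCO₃.
(a) Moles of Ca²⁺ (1 mol Ca²⁺ ≡ 1 mol CaCO₃): 38,100 / 100.1 g/mol = 380.6 mol.
(a) Mass of CaCl₂: 380.6 × 111 = 42,250 g.

(b) Volume: 1820 m³ = 1,820,000 L.
(b) Alkalinity to add: (141 − 69) = 72 mg/L as CaCO₃ × 1,820,000 L = 131,000 g as CaCO₃.
(b) Equivalents: 131,000 g ÷ 50 g/eq = 2621 eq.
(b) Each mole of Na₂CO₃ supplies 2 eq, so 2621 / 2 = 1310 mol.
(b) Mass: 1310 mol × 106 g/mol = 138,900 g.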